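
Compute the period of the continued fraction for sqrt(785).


Run the CF algorithm for sqrt(785).
a_0 = floor(sqrt(785)) = 28; set m_0=0, q_0=1.
Recurrence: m' = q*a - m,  q' = (d - m'^2)/q,  a' = floor((a_0 + m')/q').
  step 1: m=28, q=1, a=56
a_1 = 2*a_0 = 56, so the period closes here.
sqrt(785) = [28; 56]
Period length = 1

1


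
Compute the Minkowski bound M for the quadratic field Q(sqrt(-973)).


d = -973, d mod 4 = 3, so disc(K) = 4d = -3892; |disc(K)| = 3892
Imaginary quadratic field, so n = 2, s = r2 = 1, r1 = 0
M = (n!/n^n) * (4/pi)^s * sqrt(|disc(K)|) = (2!/2^2) * (4/pi)^1 * sqrt(3892)
= 0.5 * 1.273240 * 62.385896
= 39.7161

39.7161


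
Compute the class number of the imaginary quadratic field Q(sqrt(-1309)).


K = Q(sqrt(-1309)). d mod 4 = 3, so D = disc(K) = 4d = -5236
h(K) equals the number of primitive reduced positive-definite forms (a, b, c) = a*x^2 + b*x*y + c*y^2 with b^2 - 4ac = D,
where reduced means |b| <= a <= c, with b >= 0 whenever |b| = a or a = c, and primitive means gcd(a, b, c) = 1.
Reduced forces 3a^2 <= |D| = 5236, so 1 <= a <= 41; b must have the parity of D, and c = (b^2 - D)/(4a) must be an integer >= a.
Enumerate a = 1..41, b in [-a, a]:
  a=1: (1, 0, 1309)  [1]
  a=2: (2, 2, 655)  [1]
  a=3..4: none
  a=5: (5, -2, 262), (5, 2, 262)  [2]
  a=6: none
  a=7: (7, 0, 187)  [1]
  a=8..9: none
  a=10: (10, -2, 131), (10, 2, 131)  [2]
  a=11: (11, 0, 119)  [1]
  a=12: none
  a=13: (13, -4, 101), (13, 4, 101)  [2]
  a=14: (14, 14, 97)  [1]
  a=15..16: none
  a=17: (17, 0, 77)  [1]
  a=18..21: none
  a=22: (22, 22, 65)  [1]
  a=23: (23, -10, 58), (23, 10, 58)  [2]
  a=24: none
  a=25: (25, -8, 53), (25, 8, 53)  [2]
  a=26: (26, -22, 55), (26, 22, 55)  [2]
  a=27..28: none
  a=29: (29, -10, 46), (29, 10, 46)  [2]
  a=30..33: none
  a=34: (34, 34, 47)  [1]
  a=35: (35, -28, 43), (35, 28, 43)  [2]
  a=36..41: none
Total reduced forms: 1 + 1 + 2 + 1 + 2 + 1 + 2 + 1 + 1 + 1 + 2 + 2 + 2 + 2 + 1 + 2 = 24
h = 24

24


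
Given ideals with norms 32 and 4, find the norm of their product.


N(IJ) = N(I) * N(J)
= 32 * 4
= 128

128


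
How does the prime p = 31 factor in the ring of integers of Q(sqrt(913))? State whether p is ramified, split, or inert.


K = Q(sqrt(913)). Since d mod 4 = 1, disc(K) = 913.
Check p | disc: 913 mod 31 = 14.
p does not divide disc. Compute Legendre symbol (d/p):
14^((31-1)/2) mod 31 = 1
(d/p) = 1, so p splits: (p) = P*P' with e=1, f=1, g=2.
Therefore p is split.

split


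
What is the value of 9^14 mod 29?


p = 29 is prime and the exponent is (p-1)/2 = 14, so by Euler's criterion 9^14 = (9/29) = +1 or -1 mod 29.
Compute by square-and-multiply:
  14 = 8 + 4 + 2 (binary 1110)
  Repeated squaring mod 29: 9^1 = 9, 9^2 = 23, 9^4 = 7, 9^8 = 20
  9^14 = 9^8 * 9^4 * 9^2 = 20 * 7 * 23 mod 29
    20 * 7 = 140 = 24 mod 29
    24 * 23 = 552 = 1 mod 29
  9^14 = 1 mod 29
Result 1: 9 is a quadratic residue mod 29.
9^14 mod 29 = 1

1


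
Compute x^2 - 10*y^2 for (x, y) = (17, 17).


x^2 - d*y^2
= 17^2 - 10*17^2
= 289 - 2890
= -2601

-2601


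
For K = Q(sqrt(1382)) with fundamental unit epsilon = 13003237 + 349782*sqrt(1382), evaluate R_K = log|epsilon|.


epsilon = 13003237 + 349782*sqrt(1382)
= 2.6006e+07
R = ln(2.6006e+07)
= 17.0739

17.0739


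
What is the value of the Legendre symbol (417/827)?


p = 827 is prime, so compute (417/827) with the reciprocity algorithm (Jacobi-symbol steps: pull out 2s via (2/n), flip via reciprocity, reduce):
  reciprocity: (417/827) -> +(827/417)
  reduce: (410/417)
  pull out 2: (2/417) = +1  (since 417 mod 8 = 1)
  reciprocity: (205/417) -> +(417/205)
  reduce: (7/205)
  reciprocity: (7/205) -> +(205/7)
  reduce: (2/7)
  pull out 2: (2/7) = +1  (since 7 mod 8 = 7)
  (1/7) = 1
Product of signs = 1
(417/827) = 1

1


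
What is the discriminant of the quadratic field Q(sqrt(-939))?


For K = Q(sqrt(d)) with d squarefree: disc(K) = d if d = 1 mod 4, and disc(K) = 4d if d = 2 or 3 mod 4.
Here d = -939, and d mod 4 = 1.
d = 1 mod 4 (O_K = Z[(1+sqrt(d))/2]), so disc(K) = d = -939

-939


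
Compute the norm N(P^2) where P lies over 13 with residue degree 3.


N(P^a) = p^(a*f)
= 13^(2*3)
= 13^6
= 4826809

4826809


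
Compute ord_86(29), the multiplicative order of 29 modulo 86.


We want ord_86(29), the smallest k >= 1 with 29^k = 1 mod 86.
n = 86 = 2 * 43, phi(86) = 42; the order divides phi(n).
Divisors of 42: 1, 2, 3, 6, 7, 14, 21, 42
Repeated squaring mod 86: 29^1 = 29, 29^2 = 67, 29^4 = 17, 29^8 = 31, 29^16 = 15, 29^32 = 53
Test divisors in increasing order:
  k=1: 29^1 = 29 mod 86
  k=2: 29^2 = 67 mod 86
  k=3: 29^3 = 67 * 29 = 51 mod 86
  k=6: 29^6 = 17 * 67 = 21 mod 86
  k=7: 29^7 = 17 * 67 * 29 = 7 mod 86
  k=14: 29^14 = 31 * 17 * 67 = 49 mod 86
  k=21: 29^21 = 15 * 17 * 29 = 85 mod 86
  k=42: 29^42 = 53 * 31 * 67 = 1 mod 86  <- first divisor giving 1
Order = 42

42


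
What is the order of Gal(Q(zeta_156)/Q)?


|Gal(Q(zeta_156)/Q)| = phi(156)
= 48

48


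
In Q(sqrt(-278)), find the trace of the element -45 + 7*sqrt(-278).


Tr(a + b*sqrt(d)) = (a + b*sqrt(d)) + (a - b*sqrt(d)) = 2a
= 2 * (-45)
= -90

-90


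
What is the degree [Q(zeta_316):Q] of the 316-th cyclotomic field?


The degree equals Euler's totient phi(316).
316 = 2^2 * 79
phi(316) = 156

156


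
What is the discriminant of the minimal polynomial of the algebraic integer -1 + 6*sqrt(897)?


The element -1 + 6*sqrt(897) has minimal polynomial:
x^2 + 2*x - 32291
Discriminant = (2)^2 - 4*(-32291)
= 4 + 129164
= 129168

129168


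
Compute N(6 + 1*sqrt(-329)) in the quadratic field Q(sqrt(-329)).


N(a + b*sqrt(d)) = a^2 - d*b^2
= (6)^2 - (-329)*(1)^2
= 36 + 329
= 365

365


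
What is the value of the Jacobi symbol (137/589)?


Compute (137/589) via quadratic reciprocity:
  reciprocity: (137/589) -> +(589/137)
  reduce: (41/137)
  reciprocity: (41/137) -> +(137/41)
  reduce: (14/41)
  pull out 2: (2/41) = +1  (since 41 mod 8 = 1)
  reciprocity: (7/41) -> +(41/7)
  reduce: (6/7)
  pull out 2: (2/7) = +1  (since 7 mod 8 = 7)
  reciprocity: (3/7) -> -(7/3)
  reduce: (1/3)
  (1/3) = 1
Product of signs = -1

-1


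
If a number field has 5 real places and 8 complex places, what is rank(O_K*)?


By Dirichlet's unit theorem:
rank = r1 + r2 - 1
= 5 + 8 - 1
= 12

12


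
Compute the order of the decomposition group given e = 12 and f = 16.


|D_P| = e * f
= 12 * 16
= 192

192


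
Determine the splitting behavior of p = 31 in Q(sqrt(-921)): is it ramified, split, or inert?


K = Q(sqrt(-921)). Since d mod 4 = 3, disc(K) = -3684.
Check p | disc: -3684 mod 31 = 5.
p does not divide disc. Compute Legendre symbol (d/p):
9^((31-1)/2) mod 31 = 1
(d/p) = 1, so p splits: (p) = P*P' with e=1, f=1, g=2.
Therefore p is split.

split


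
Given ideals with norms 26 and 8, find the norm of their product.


N(IJ) = N(I) * N(J)
= 26 * 8
= 208

208


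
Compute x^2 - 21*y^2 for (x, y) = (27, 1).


x^2 - d*y^2
= 27^2 - 21*1^2
= 729 - 21
= 708

708


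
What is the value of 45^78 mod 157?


p = 157 is prime and the exponent is (p-1)/2 = 78, so by Euler's criterion 45^78 = (45/157) = +1 or -1 mod 157.
Compute by square-and-multiply:
  78 = 64 + 8 + 4 + 2 (binary 1001110)
  Repeated squaring mod 157: 45^1 = 45, 45^2 = 141, 45^4 = 99, 45^8 = 67, 45^16 = 93, 45^32 = 14, 45^64 = 39
  45^78 = 45^64 * 45^8 * 45^4 * 45^2 = 39 * 67 * 99 * 141 mod 157
    39 * 67 = 2613 = 101 mod 157
    101 * 99 = 9999 = 108 mod 157
    108 * 141 = 15228 = 156 mod 157
  45^78 = 156 mod 157
Result 156 = p - 1 = -1 mod 157: 45 is a quadratic non-residue mod 157. As a residue in [0, p-1] the value is 156.
45^78 mod 157 = 156

156


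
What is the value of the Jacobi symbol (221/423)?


Compute (221/423) via quadratic reciprocity:
  reciprocity: (221/423) -> +(423/221)
  reduce: (202/221)
  pull out 2: (2/221) = -1  (since 221 mod 8 = 5)
  reciprocity: (101/221) -> +(221/101)
  reduce: (19/101)
  reciprocity: (19/101) -> +(101/19)
  reduce: (6/19)
  pull out 2: (2/19) = -1  (since 19 mod 8 = 3)
  reciprocity: (3/19) -> -(19/3)
  reduce: (1/3)
  (1/3) = 1
Product of signs = -1

-1


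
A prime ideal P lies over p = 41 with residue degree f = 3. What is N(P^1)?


N(P^a) = p^(a*f)
= 41^(1*3)
= 41^3
= 68921

68921


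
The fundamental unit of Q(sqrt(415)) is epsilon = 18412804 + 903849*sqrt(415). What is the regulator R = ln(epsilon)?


epsilon = 18412804 + 903849*sqrt(415)
= 3.6826e+07
R = ln(3.6826e+07)
= 17.4217

17.4217


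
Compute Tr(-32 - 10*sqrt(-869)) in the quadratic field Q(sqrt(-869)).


Tr(a + b*sqrt(d)) = (a + b*sqrt(d)) + (a - b*sqrt(d)) = 2a
= 2 * (-32)
= -64

-64


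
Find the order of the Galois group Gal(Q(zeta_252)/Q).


|Gal(Q(zeta_252)/Q)| = phi(252)
= 72

72


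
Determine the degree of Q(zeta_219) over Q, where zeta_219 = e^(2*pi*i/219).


The degree equals Euler's totient phi(219).
219 = 3 * 73
phi(219) = 144

144


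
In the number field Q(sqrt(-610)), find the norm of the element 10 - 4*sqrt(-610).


N(a + b*sqrt(d)) = a^2 - d*b^2
= (10)^2 - (-610)*(-4)^2
= 100 + 9760
= 9860

9860


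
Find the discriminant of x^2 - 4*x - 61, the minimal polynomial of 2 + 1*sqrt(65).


The element 2 + 1*sqrt(65) has minimal polynomial:
x^2 - 4*x - 61
Discriminant = (-4)^2 - 4*(-61)
= 16 + 244
= 260

260


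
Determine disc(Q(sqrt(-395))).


For K = Q(sqrt(d)) with d squarefree: disc(K) = d if d = 1 mod 4, and disc(K) = 4d if d = 2 or 3 mod 4.
Here d = -395, and d mod 4 = 1.
d = 1 mod 4 (O_K = Z[(1+sqrt(d))/2]), so disc(K) = d = -395

-395


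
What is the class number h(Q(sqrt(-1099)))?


K = Q(sqrt(-1099)). d mod 4 = 1, so D = disc(K) = d = -1099
h(K) equals the number of primitive reduced positive-definite forms (a, b, c) = a*x^2 + b*x*y + c*y^2 with b^2 - 4ac = D,
where reduced means |b| <= a <= c, with b >= 0 whenever |b| = a or a = c, and primitive means gcd(a, b, c) = 1.
Reduced forces 3a^2 <= |D| = 1099, so 1 <= a <= 19; b must have the parity of D, and c = (b^2 - D)/(4a) must be an integer >= a.
Enumerate a = 1..19, b in [-a, a]:
  a=1: (1, 1, 275)  [1]
  a=2..4: none
  a=5: (5, -1, 55), (5, 1, 55)  [2]
  a=6: none
  a=7: (7, 7, 41)  [1]
  a=8..10: none
  a=11: (11, -1, 25), (11, 1, 25)  [2]
  a=12..19: none
Total reduced forms: 1 + 2 + 1 + 2 = 6
h = 6

6


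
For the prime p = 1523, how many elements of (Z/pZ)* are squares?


For prime p, the number of non-zero quadratic residues is (p-1)/2.
= (1523-1)/2
= 761

761


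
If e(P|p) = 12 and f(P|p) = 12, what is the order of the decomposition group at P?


|D_P| = e * f
= 12 * 12
= 144

144


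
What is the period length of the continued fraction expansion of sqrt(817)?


Run the CF algorithm for sqrt(817).
a_0 = floor(sqrt(817)) = 28; set m_0=0, q_0=1.
Recurrence: m' = q*a - m,  q' = (d - m'^2)/q,  a' = floor((a_0 + m')/q').
  step 1: m=28, q=33, a=1
  step 2: m=5, q=24, a=1
  step 3: m=19, q=19, a=2
  step 4: m=19, q=24, a=1
  step 5: m=5, q=33, a=1
  step 6: m=28, q=1, a=56
a_6 = 2*a_0 = 56, so the period closes here.
sqrt(817) = [28; 1, 1, 2, 1, 1, 56]
Period length = 6

6


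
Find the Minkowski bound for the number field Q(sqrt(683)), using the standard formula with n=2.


d = 683, d mod 4 = 3, so disc(K) = 4d = 2732; |disc(K)| = 2732
Real quadratic field, so n = 2, s = r2 = 0, r1 = 2
M = (n!/n^n) * (4/pi)^s * sqrt(|disc(K)|) = (2!/2^2) * (4/pi)^0 * sqrt(2732)
= 0.5 * 1.000000 * 52.268537
= 26.1343

26.1343


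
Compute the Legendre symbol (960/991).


p = 991 is prime, so compute (960/991) with the reciprocity algorithm (Jacobi-symbol steps: pull out 2s via (2/n), flip via reciprocity, reduce):
  pull out 2: (2/991) = +1  (since 991 mod 8 = 7)
  pull out 2: (2/991) = +1  (since 991 mod 8 = 7)
  pull out 2: (2/991) = +1  (since 991 mod 8 = 7)
  pull out 2: (2/991) = +1  (since 991 mod 8 = 7)
  pull out 2: (2/991) = +1  (since 991 mod 8 = 7)
  pull out 2: (2/991) = +1  (since 991 mod 8 = 7)
  reciprocity: (15/991) -> -(991/15)
  reduce: (1/15)
  (1/15) = 1
Product of signs = -1
(960/991) = -1

-1


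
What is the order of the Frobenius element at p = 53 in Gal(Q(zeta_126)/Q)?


The Frobenius at p in Gal(Q(zeta_n)/Q) = (Z/nZ)* is the class of p, so its order is ord_126(53), the smallest k >= 1 with 53^k = 1 mod 126.
n = 126 = 2 * 3^2 * 7, phi(126) = 36; the order divides phi(n).
Divisors of 36: 1, 2, 3, 4, 6, 9, 12, 18, 36
Repeated squaring mod 126: 53^1 = 53, 53^2 = 37, 53^4 = 109, 53^8 = 37, 53^16 = 109, 53^32 = 37
Test divisors in increasing order:
  k=1: 53^1 = 53 mod 126
  k=2: 53^2 = 37 mod 126
  k=3: 53^3 = 37 * 53 = 71 mod 126
  k=4: 53^4 = 109 mod 126
  k=6: 53^6 = 109 * 37 = 1 mod 126  <- first divisor giving 1
Order = 6

6


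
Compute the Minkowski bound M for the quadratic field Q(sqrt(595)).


d = 595, d mod 4 = 3, so disc(K) = 4d = 2380; |disc(K)| = 2380
Real quadratic field, so n = 2, s = r2 = 0, r1 = 2
M = (n!/n^n) * (4/pi)^s * sqrt(|disc(K)|) = (2!/2^2) * (4/pi)^0 * sqrt(2380)
= 0.5 * 1.000000 * 48.785244
= 24.3926

24.3926


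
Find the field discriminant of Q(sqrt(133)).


For K = Q(sqrt(d)) with d squarefree: disc(K) = d if d = 1 mod 4, and disc(K) = 4d if d = 2 or 3 mod 4.
Here d = 133, and d mod 4 = 1.
d = 1 mod 4 (O_K = Z[(1+sqrt(d))/2]), so disc(K) = d = 133

133


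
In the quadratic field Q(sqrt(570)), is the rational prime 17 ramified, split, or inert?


K = Q(sqrt(570)). Since d mod 4 = 2, disc(K) = 2280.
Check p | disc: 2280 mod 17 = 2.
p does not divide disc. Compute Legendre symbol (d/p):
9^((17-1)/2) mod 17 = 1
(d/p) = 1, so p splits: (p) = P*P' with e=1, f=1, g=2.
Therefore p is split.

split


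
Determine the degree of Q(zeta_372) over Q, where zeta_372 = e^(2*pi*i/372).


The degree equals Euler's totient phi(372).
372 = 2^2 * 3 * 31
phi(372) = 120

120


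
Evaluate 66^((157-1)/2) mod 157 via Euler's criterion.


p = 157 is prime and the exponent is (p-1)/2 = 78, so by Euler's criterion 66^78 = (66/157) = +1 or -1 mod 157.
Compute by square-and-multiply:
  78 = 64 + 8 + 4 + 2 (binary 1001110)
  Repeated squaring mod 157: 66^1 = 66, 66^2 = 117, 66^4 = 30, 66^8 = 115, 66^16 = 37, 66^32 = 113, 66^64 = 52
  66^78 = 66^64 * 66^8 * 66^4 * 66^2 = 52 * 115 * 30 * 117 mod 157
    52 * 115 = 5980 = 14 mod 157
    14 * 30 = 420 = 106 mod 157
    106 * 117 = 12402 = 156 mod 157
  66^78 = 156 mod 157
Result 156 = p - 1 = -1 mod 157: 66 is a quadratic non-residue mod 157. As a residue in [0, p-1] the value is 156.
66^78 mod 157 = 156

156


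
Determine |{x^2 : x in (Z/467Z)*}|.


For prime p, the number of non-zero quadratic residues is (p-1)/2.
= (467-1)/2
= 233

233


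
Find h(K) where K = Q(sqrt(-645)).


K = Q(sqrt(-645)). d mod 4 = 3, so D = disc(K) = 4d = -2580
h(K) equals the number of primitive reduced positive-definite forms (a, b, c) = a*x^2 + b*x*y + c*y^2 with b^2 - 4ac = D,
where reduced means |b| <= a <= c, with b >= 0 whenever |b| = a or a = c, and primitive means gcd(a, b, c) = 1.
Reduced forces 3a^2 <= |D| = 2580, so 1 <= a <= 29; b must have the parity of D, and c = (b^2 - D)/(4a) must be an integer >= a.
Enumerate a = 1..29, b in [-a, a]:
  a=1: (1, 0, 645)  [1]
  a=2: (2, 2, 323)  [1]
  a=3: (3, 0, 215)  [1]
  a=4: none
  a=5: (5, 0, 129)  [1]
  a=6: (6, 6, 109)  [1]
  a=7..9: none
  a=10: (10, 10, 67)  [1]
  a=11: (11, -4, 59), (11, 4, 59)  [2]
  a=12..14: none
  a=15: (15, 0, 43)  [1]
  a=16: none
  a=17: (17, -2, 38), (17, 2, 38)  [2]
  a=18: none
  a=19: (19, -2, 34), (19, 2, 34)  [2]
  a=20..21: none
  a=22: (22, -18, 33), (22, 18, 33)  [2]
  a=23..28: none
  a=29: (29, 28, 29)  [1]
Total reduced forms: 1 + 1 + 1 + 1 + 1 + 1 + 2 + 1 + 2 + 2 + 2 + 1 = 16
h = 16

16


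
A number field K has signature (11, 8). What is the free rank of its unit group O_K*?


By Dirichlet's unit theorem:
rank = r1 + r2 - 1
= 11 + 8 - 1
= 18

18


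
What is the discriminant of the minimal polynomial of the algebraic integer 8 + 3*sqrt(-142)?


The element 8 + 3*sqrt(-142) has minimal polynomial:
x^2 - 16*x + 1342
Discriminant = (-16)^2 - 4*(1342)
= 256 - 5368
= -5112

-5112


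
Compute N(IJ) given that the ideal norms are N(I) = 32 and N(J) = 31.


N(IJ) = N(I) * N(J)
= 32 * 31
= 992

992


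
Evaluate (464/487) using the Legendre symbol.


p = 487 is prime, so compute (464/487) with the reciprocity algorithm (Jacobi-symbol steps: pull out 2s via (2/n), flip via reciprocity, reduce):
  pull out 2: (2/487) = +1  (since 487 mod 8 = 7)
  pull out 2: (2/487) = +1  (since 487 mod 8 = 7)
  pull out 2: (2/487) = +1  (since 487 mod 8 = 7)
  pull out 2: (2/487) = +1  (since 487 mod 8 = 7)
  reciprocity: (29/487) -> +(487/29)
  reduce: (23/29)
  reciprocity: (23/29) -> +(29/23)
  reduce: (6/23)
  pull out 2: (2/23) = +1  (since 23 mod 8 = 7)
  reciprocity: (3/23) -> -(23/3)
  reduce: (2/3)
  pull out 2: (2/3) = -1  (since 3 mod 8 = 3)
  (1/3) = 1
Product of signs = 1
(464/487) = 1

1


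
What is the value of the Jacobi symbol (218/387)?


Compute (218/387) via quadratic reciprocity:
  pull out 2: (2/387) = -1  (since 387 mod 8 = 3)
  reciprocity: (109/387) -> +(387/109)
  reduce: (60/109)
  pull out 2: (2/109) = -1  (since 109 mod 8 = 5)
  pull out 2: (2/109) = -1  (since 109 mod 8 = 5)
  reciprocity: (15/109) -> +(109/15)
  reduce: (4/15)
  pull out 2: (2/15) = +1  (since 15 mod 8 = 7)
  pull out 2: (2/15) = +1  (since 15 mod 8 = 7)
  (1/15) = 1
Product of signs = -1

-1


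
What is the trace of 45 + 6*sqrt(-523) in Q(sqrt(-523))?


Tr(a + b*sqrt(d)) = (a + b*sqrt(d)) + (a - b*sqrt(d)) = 2a
= 2 * (45)
= 90

90


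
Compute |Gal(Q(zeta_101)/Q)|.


|Gal(Q(zeta_101)/Q)| = phi(101)
= 100

100


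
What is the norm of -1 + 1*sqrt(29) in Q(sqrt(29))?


N(a + b*sqrt(d)) = a^2 - d*b^2
= (-1)^2 - (29)*(1)^2
= 1 - 29
= -28

-28


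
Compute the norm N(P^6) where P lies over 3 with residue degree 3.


N(P^a) = p^(a*f)
= 3^(6*3)
= 3^18
= 387420489

387420489


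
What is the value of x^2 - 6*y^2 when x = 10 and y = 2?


x^2 - d*y^2
= 10^2 - 6*2^2
= 100 - 24
= 76

76


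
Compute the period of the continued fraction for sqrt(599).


Run the CF algorithm for sqrt(599).
a_0 = floor(sqrt(599)) = 24; set m_0=0, q_0=1.
Recurrence: m' = q*a - m,  q' = (d - m'^2)/q,  a' = floor((a_0 + m')/q').
  step 1: m=24, q=23, a=2
  step 2: m=22, q=5, a=9
  step 3: m=23, q=14, a=3
  step 4: m=19, q=17, a=2
  step 5: m=15, q=22, a=1
  step 6: m=7, q=25, a=1
  step 7: m=18, q=11, a=3
  step 8: m=15, q=34, a=1
  step 9: m=19, q=7, a=6
  step 10: m=23, q=10, a=4
  step 11: m=17, q=31, a=1
  step 12: m=14, q=13, a=2
  step 13: m=12, q=35, a=1
  step 14: m=23, q=2, a=23
  step 15: m=23, q=35, a=1
  step 16: m=12, q=13, a=2
  step 17: m=14, q=31, a=1
  step 18: m=17, q=10, a=4
  step 19: m=23, q=7, a=6
  step 20: m=19, q=34, a=1
  step 21: m=15, q=11, a=3
  step 22: m=18, q=25, a=1
  step 23: m=7, q=22, a=1
  step 24: m=15, q=17, a=2
  step 25: m=19, q=14, a=3
  step 26: m=23, q=5, a=9
  step 27: m=22, q=23, a=2
  step 28: m=24, q=1, a=48
a_28 = 2*a_0 = 48, so the period closes here.
sqrt(599) = [24; 2, 9, 3, 2, 1, 1, 3, 1, 6, 4, 1, 2, 1, 23, 1, 2, 1, 4, 6, 1, 3, 1, 1, 2, 3, 9, 2, 48]
Period length = 28

28


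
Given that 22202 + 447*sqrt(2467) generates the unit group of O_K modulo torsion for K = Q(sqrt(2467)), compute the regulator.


epsilon = 22202 + 447*sqrt(2467)
= 44404.0000
R = ln(44404.0000)
= 10.7011

10.7011


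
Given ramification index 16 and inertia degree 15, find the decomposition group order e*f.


|D_P| = e * f
= 16 * 15
= 240

240


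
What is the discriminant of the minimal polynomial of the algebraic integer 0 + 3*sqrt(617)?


The element 0 + 3*sqrt(617) has minimal polynomial:
x^2 + 0*x - 5553
Discriminant = (0)^2 - 4*(-5553)
= 0 + 22212
= 22212

22212


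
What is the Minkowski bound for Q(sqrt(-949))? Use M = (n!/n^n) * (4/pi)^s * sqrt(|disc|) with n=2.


d = -949, d mod 4 = 3, so disc(K) = 4d = -3796; |disc(K)| = 3796
Imaginary quadratic field, so n = 2, s = r2 = 1, r1 = 0
M = (n!/n^n) * (4/pi)^s * sqrt(|disc(K)|) = (2!/2^2) * (4/pi)^1 * sqrt(3796)
= 0.5 * 1.273240 * 61.611687
= 39.2232

39.2232


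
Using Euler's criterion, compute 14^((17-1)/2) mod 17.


p = 17 is prime and the exponent is (p-1)/2 = 8, so by Euler's criterion 14^8 = (14/17) = +1 or -1 mod 17.
Compute by square-and-multiply:
  8 = 8 (binary 1000)
  Repeated squaring mod 17: 14^1 = 14, 14^2 = 9, 14^4 = 13, 14^8 = 16
  14^8 = 16 mod 17
Result 16 = p - 1 = -1 mod 17: 14 is a quadratic non-residue mod 17. As a residue in [0, p-1] the value is 16.
14^8 mod 17 = 16

16


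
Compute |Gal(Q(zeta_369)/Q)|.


|Gal(Q(zeta_369)/Q)| = phi(369)
= 240

240


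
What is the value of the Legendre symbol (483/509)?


p = 509 is prime, so compute (483/509) with the reciprocity algorithm (Jacobi-symbol steps: pull out 2s via (2/n), flip via reciprocity, reduce):
  reciprocity: (483/509) -> +(509/483)
  reduce: (26/483)
  pull out 2: (2/483) = -1  (since 483 mod 8 = 3)
  reciprocity: (13/483) -> +(483/13)
  reduce: (2/13)
  pull out 2: (2/13) = -1  (since 13 mod 8 = 5)
  (1/13) = 1
Product of signs = 1
(483/509) = 1

1


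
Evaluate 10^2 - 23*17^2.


x^2 - d*y^2
= 10^2 - 23*17^2
= 100 - 6647
= -6547

-6547


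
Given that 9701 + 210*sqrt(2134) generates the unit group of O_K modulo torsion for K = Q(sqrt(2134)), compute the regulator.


epsilon = 9701 + 210*sqrt(2134)
= 19401.9999
R = ln(19401.9999)
= 9.8731

9.8731


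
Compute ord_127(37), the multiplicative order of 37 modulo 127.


We want ord_127(37), the smallest k >= 1 with 37^k = 1 mod 127.
n = 127 = 127, phi(127) = 126; the order divides phi(n).
Divisors of 126: 1, 2, 3, 6, 7, 9, 14, 18, 21, 42, 63, 126
Repeated squaring mod 127: 37^1 = 37, 37^2 = 99, 37^4 = 22, 37^8 = 103, 37^16 = 68, 37^32 = 52, 37^64 = 37
Test divisors in increasing order:
  k=1: 37^1 = 37 mod 127
  k=2: 37^2 = 99 mod 127
  k=3: 37^3 = 99 * 37 = 107 mod 127
  k=6: 37^6 = 22 * 99 = 19 mod 127
  k=7: 37^7 = 22 * 99 * 37 = 68 mod 127
  k=9: 37^9 = 103 * 37 = 1 mod 127  <- first divisor giving 1
Order = 9

9


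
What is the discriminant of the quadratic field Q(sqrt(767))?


For K = Q(sqrt(d)) with d squarefree: disc(K) = d if d = 1 mod 4, and disc(K) = 4d if d = 2 or 3 mod 4.
Here d = 767, and d mod 4 = 3.
d = 3 mod 4, not 1 (O_K = Z[sqrt(d)]), so disc(K) = 4d = 4 * (767) = 3068

3068


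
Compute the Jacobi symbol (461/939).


Compute (461/939) via quadratic reciprocity:
  reciprocity: (461/939) -> +(939/461)
  reduce: (17/461)
  reciprocity: (17/461) -> +(461/17)
  reduce: (2/17)
  pull out 2: (2/17) = +1  (since 17 mod 8 = 1)
  (1/17) = 1
Product of signs = 1

1


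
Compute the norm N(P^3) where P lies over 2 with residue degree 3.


N(P^a) = p^(a*f)
= 2^(3*3)
= 2^9
= 512

512


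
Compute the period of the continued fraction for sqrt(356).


Run the CF algorithm for sqrt(356).
a_0 = floor(sqrt(356)) = 18; set m_0=0, q_0=1.
Recurrence: m' = q*a - m,  q' = (d - m'^2)/q,  a' = floor((a_0 + m')/q').
  step 1: m=18, q=32, a=1
  step 2: m=14, q=5, a=6
  step 3: m=16, q=20, a=1
  step 4: m=4, q=17, a=1
  step 5: m=13, q=11, a=2
  step 6: m=9, q=25, a=1
  step 7: m=16, q=4, a=8
  step 8: m=16, q=25, a=1
  step 9: m=9, q=11, a=2
  step 10: m=13, q=17, a=1
  step 11: m=4, q=20, a=1
  step 12: m=16, q=5, a=6
  step 13: m=14, q=32, a=1
  step 14: m=18, q=1, a=36
a_14 = 2*a_0 = 36, so the period closes here.
sqrt(356) = [18; 1, 6, 1, 1, 2, 1, 8, 1, 2, 1, 1, 6, 1, 36]
Period length = 14

14


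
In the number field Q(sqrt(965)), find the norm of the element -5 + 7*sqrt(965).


N(a + b*sqrt(d)) = a^2 - d*b^2
= (-5)^2 - (965)*(7)^2
= 25 - 47285
= -47260

-47260


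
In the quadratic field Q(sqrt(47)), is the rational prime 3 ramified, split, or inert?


K = Q(sqrt(47)). Since d mod 4 = 3, disc(K) = 188.
Check p | disc: 188 mod 3 = 2.
p does not divide disc. Compute Legendre symbol (d/p):
2^((3-1)/2) mod 3 = -1
(d/p) = -1, so p is inert: (p) stays prime with e=1, f=2, g=1.
Therefore p is inert.

inert


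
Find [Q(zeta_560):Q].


The degree equals Euler's totient phi(560).
560 = 2^4 * 5 * 7
phi(560) = 192

192


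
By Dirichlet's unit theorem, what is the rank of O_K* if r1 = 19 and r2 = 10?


By Dirichlet's unit theorem:
rank = r1 + r2 - 1
= 19 + 10 - 1
= 28

28


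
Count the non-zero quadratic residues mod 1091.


For prime p, the number of non-zero quadratic residues is (p-1)/2.
= (1091-1)/2
= 545

545


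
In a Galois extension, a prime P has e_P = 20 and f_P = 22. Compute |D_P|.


|D_P| = e * f
= 20 * 22
= 440

440


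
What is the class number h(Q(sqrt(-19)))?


K = Q(sqrt(-19)). d mod 4 = 1, so D = disc(K) = d = -19
h(K) equals the number of primitive reduced positive-definite forms (a, b, c) = a*x^2 + b*x*y + c*y^2 with b^2 - 4ac = D,
where reduced means |b| <= a <= c, with b >= 0 whenever |b| = a or a = c, and primitive means gcd(a, b, c) = 1.
Reduced forces 3a^2 <= |D| = 19, so 1 <= a <= 2; b must have the parity of D, and c = (b^2 - D)/(4a) must be an integer >= a.
Enumerate a = 1..2, b in [-a, a]:
  a=1: (1, 1, 5)  [1]
  a=2: none
Total reduced forms: 1
h = 1

1


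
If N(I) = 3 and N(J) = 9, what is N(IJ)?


N(IJ) = N(I) * N(J)
= 3 * 9
= 27

27


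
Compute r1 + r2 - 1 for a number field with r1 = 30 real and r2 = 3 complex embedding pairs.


By Dirichlet's unit theorem:
rank = r1 + r2 - 1
= 30 + 3 - 1
= 32

32


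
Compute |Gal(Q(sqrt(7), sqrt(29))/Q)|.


The 2 square roots of distinct primes are multiplicatively independent over Q,
so [K:Q] = 2^2 and Gal(K/Q) is isomorphic to (Z/2Z)^2.
|Gal| = 2^2 = 4

4


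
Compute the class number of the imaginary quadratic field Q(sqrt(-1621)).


K = Q(sqrt(-1621)). d mod 4 = 3, so D = disc(K) = 4d = -6484
h(K) equals the number of primitive reduced positive-definite forms (a, b, c) = a*x^2 + b*x*y + c*y^2 with b^2 - 4ac = D,
where reduced means |b| <= a <= c, with b >= 0 whenever |b| = a or a = c, and primitive means gcd(a, b, c) = 1.
Reduced forces 3a^2 <= |D| = 6484, so 1 <= a <= 46; b must have the parity of D, and c = (b^2 - D)/(4a) must be an integer >= a.
Enumerate a = 1..46, b in [-a, a]:
  a=1: (1, 0, 1621)  [1]
  a=2: (2, 2, 811)  [1]
  a=3..4: none
  a=5: (5, -4, 325), (5, 4, 325)  [2]
  a=6..9: none
  a=10: (10, -6, 163), (10, 6, 163)  [2]
  a=11..12: none
  a=13: (13, -4, 125), (13, 4, 125)  [2]
  a=14..22: none
  a=23: (23, -18, 74), (23, 18, 74)  [2]
  a=24: none
  a=25: (25, -4, 65), (25, 4, 65)  [2]
  a=26: (26, -22, 67), (26, 22, 67)  [2]
  a=27..36: none
  a=37: (37, -18, 46), (37, 18, 46)  [2]
  a=38..42: none
  a=43: (43, -40, 47), (43, 40, 47)  [2]
  a=44..46: none
Total reduced forms: 1 + 1 + 2 + 2 + 2 + 2 + 2 + 2 + 2 + 2 = 18
h = 18

18


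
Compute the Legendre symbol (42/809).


p = 809 is prime, so compute (42/809) with the reciprocity algorithm (Jacobi-symbol steps: pull out 2s via (2/n), flip via reciprocity, reduce):
  pull out 2: (2/809) = +1  (since 809 mod 8 = 1)
  reciprocity: (21/809) -> +(809/21)
  reduce: (11/21)
  reciprocity: (11/21) -> +(21/11)
  reduce: (10/11)
  pull out 2: (2/11) = -1  (since 11 mod 8 = 3)
  reciprocity: (5/11) -> +(11/5)
  reduce: (1/5)
  (1/5) = 1
Product of signs = -1
(42/809) = -1

-1


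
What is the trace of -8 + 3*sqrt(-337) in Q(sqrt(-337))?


Tr(a + b*sqrt(d)) = (a + b*sqrt(d)) + (a - b*sqrt(d)) = 2a
= 2 * (-8)
= -16

-16


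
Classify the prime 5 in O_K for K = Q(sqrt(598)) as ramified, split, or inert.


K = Q(sqrt(598)). Since d mod 4 = 2, disc(K) = 2392.
Check p | disc: 2392 mod 5 = 2.
p does not divide disc. Compute Legendre symbol (d/p):
3^((5-1)/2) mod 5 = -1
(d/p) = -1, so p is inert: (p) stays prime with e=1, f=2, g=1.
Therefore p is inert.

inert


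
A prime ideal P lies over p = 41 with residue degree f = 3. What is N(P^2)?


N(P^a) = p^(a*f)
= 41^(2*3)
= 41^6
= 4750104241

4750104241


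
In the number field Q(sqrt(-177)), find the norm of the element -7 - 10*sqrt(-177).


N(a + b*sqrt(d)) = a^2 - d*b^2
= (-7)^2 - (-177)*(-10)^2
= 49 + 17700
= 17749

17749


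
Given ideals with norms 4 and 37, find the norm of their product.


N(IJ) = N(I) * N(J)
= 4 * 37
= 148

148


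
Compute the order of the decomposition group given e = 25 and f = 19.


|D_P| = e * f
= 25 * 19
= 475

475


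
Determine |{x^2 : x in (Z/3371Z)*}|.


For prime p, the number of non-zero quadratic residues is (p-1)/2.
= (3371-1)/2
= 1685

1685


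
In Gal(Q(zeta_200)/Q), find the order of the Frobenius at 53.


The Frobenius at p in Gal(Q(zeta_n)/Q) = (Z/nZ)* is the class of p, so its order is ord_200(53), the smallest k >= 1 with 53^k = 1 mod 200.
n = 200 = 2^3 * 5^2, phi(200) = 80; the order divides phi(n).
Divisors of 80: 1, 2, 4, 5, 8, 10, 16, 20, 40, 80
Repeated squaring mod 200: 53^1 = 53, 53^2 = 9, 53^4 = 81, 53^8 = 161, 53^16 = 121, 53^32 = 41, 53^64 = 81
Test divisors in increasing order:
  k=1: 53^1 = 53 mod 200
  k=2: 53^2 = 9 mod 200
  k=4: 53^4 = 81 mod 200
  k=5: 53^5 = 81 * 53 = 93 mod 200
  k=8: 53^8 = 161 mod 200
  k=10: 53^10 = 161 * 9 = 49 mod 200
  k=16: 53^16 = 121 mod 200
  k=20: 53^20 = 121 * 81 = 1 mod 200  <- first divisor giving 1
Order = 20

20


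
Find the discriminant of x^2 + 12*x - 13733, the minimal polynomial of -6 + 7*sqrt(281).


The element -6 + 7*sqrt(281) has minimal polynomial:
x^2 + 12*x - 13733
Discriminant = (12)^2 - 4*(-13733)
= 144 + 54932
= 55076

55076


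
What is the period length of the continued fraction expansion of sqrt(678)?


Run the CF algorithm for sqrt(678).
a_0 = floor(sqrt(678)) = 26; set m_0=0, q_0=1.
Recurrence: m' = q*a - m,  q' = (d - m'^2)/q,  a' = floor((a_0 + m')/q').
  step 1: m=26, q=2, a=26
  step 2: m=26, q=1, a=52
a_2 = 2*a_0 = 52, so the period closes here.
sqrt(678) = [26; 26, 52]
Period length = 2

2


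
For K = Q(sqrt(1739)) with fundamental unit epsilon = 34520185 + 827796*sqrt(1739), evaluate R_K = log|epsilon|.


epsilon = 34520185 + 827796*sqrt(1739)
= 6.9040e+07
R = ln(6.9040e+07)
= 18.0502

18.0502


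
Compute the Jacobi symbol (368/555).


Compute (368/555) via quadratic reciprocity:
  pull out 2: (2/555) = -1  (since 555 mod 8 = 3)
  pull out 2: (2/555) = -1  (since 555 mod 8 = 3)
  pull out 2: (2/555) = -1  (since 555 mod 8 = 3)
  pull out 2: (2/555) = -1  (since 555 mod 8 = 3)
  reciprocity: (23/555) -> -(555/23)
  reduce: (3/23)
  reciprocity: (3/23) -> -(23/3)
  reduce: (2/3)
  pull out 2: (2/3) = -1  (since 3 mod 8 = 3)
  (1/3) = 1
Product of signs = -1

-1


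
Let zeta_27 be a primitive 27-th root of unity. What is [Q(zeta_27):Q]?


The degree equals Euler's totient phi(27).
27 = 3^3
phi(27) = 18

18


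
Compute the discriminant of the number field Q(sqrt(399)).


For K = Q(sqrt(d)) with d squarefree: disc(K) = d if d = 1 mod 4, and disc(K) = 4d if d = 2 or 3 mod 4.
Here d = 399, and d mod 4 = 3.
d = 3 mod 4, not 1 (O_K = Z[sqrt(d)]), so disc(K) = 4d = 4 * (399) = 1596

1596


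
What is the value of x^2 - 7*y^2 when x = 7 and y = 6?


x^2 - d*y^2
= 7^2 - 7*6^2
= 49 - 252
= -203

-203


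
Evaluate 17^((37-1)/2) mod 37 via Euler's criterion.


p = 37 is prime and the exponent is (p-1)/2 = 18, so by Euler's criterion 17^18 = (17/37) = +1 or -1 mod 37.
Compute by square-and-multiply:
  18 = 16 + 2 (binary 10010)
  Repeated squaring mod 37: 17^1 = 17, 17^2 = 30, 17^4 = 12, 17^8 = 33, 17^16 = 16
  17^18 = 17^16 * 17^2 = 16 * 30 mod 37
    16 * 30 = 480 = 36 mod 37
  17^18 = 36 mod 37
Result 36 = p - 1 = -1 mod 37: 17 is a quadratic non-residue mod 37. As a residue in [0, p-1] the value is 36.
17^18 mod 37 = 36

36


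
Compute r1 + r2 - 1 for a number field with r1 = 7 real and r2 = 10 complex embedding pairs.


By Dirichlet's unit theorem:
rank = r1 + r2 - 1
= 7 + 10 - 1
= 16

16


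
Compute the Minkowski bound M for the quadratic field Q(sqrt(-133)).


d = -133, d mod 4 = 3, so disc(K) = 4d = -532; |disc(K)| = 532
Imaginary quadratic field, so n = 2, s = r2 = 1, r1 = 0
M = (n!/n^n) * (4/pi)^s * sqrt(|disc(K)|) = (2!/2^2) * (4/pi)^1 * sqrt(532)
= 0.5 * 1.273240 * 23.065125
= 14.6837

14.6837


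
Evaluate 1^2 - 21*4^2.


x^2 - d*y^2
= 1^2 - 21*4^2
= 1 - 336
= -335

-335


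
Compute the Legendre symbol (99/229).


p = 229 is prime, so compute (99/229) with the reciprocity algorithm (Jacobi-symbol steps: pull out 2s via (2/n), flip via reciprocity, reduce):
  reciprocity: (99/229) -> +(229/99)
  reduce: (31/99)
  reciprocity: (31/99) -> -(99/31)
  reduce: (6/31)
  pull out 2: (2/31) = +1  (since 31 mod 8 = 7)
  reciprocity: (3/31) -> -(31/3)
  reduce: (1/3)
  (1/3) = 1
Product of signs = 1
(99/229) = 1

1


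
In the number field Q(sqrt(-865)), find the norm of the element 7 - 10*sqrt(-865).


N(a + b*sqrt(d)) = a^2 - d*b^2
= (7)^2 - (-865)*(-10)^2
= 49 + 86500
= 86549

86549


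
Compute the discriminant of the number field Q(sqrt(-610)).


For K = Q(sqrt(d)) with d squarefree: disc(K) = d if d = 1 mod 4, and disc(K) = 4d if d = 2 or 3 mod 4.
Here d = -610, and d mod 4 = 2.
d = 2 mod 4, not 1 (O_K = Z[sqrt(d)]), so disc(K) = 4d = 4 * (-610) = -2440

-2440


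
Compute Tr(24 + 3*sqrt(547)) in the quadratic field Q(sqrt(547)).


Tr(a + b*sqrt(d)) = (a + b*sqrt(d)) + (a - b*sqrt(d)) = 2a
= 2 * (24)
= 48

48


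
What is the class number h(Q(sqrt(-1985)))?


K = Q(sqrt(-1985)). d mod 4 = 3, so D = disc(K) = 4d = -7940
h(K) equals the number of primitive reduced positive-definite forms (a, b, c) = a*x^2 + b*x*y + c*y^2 with b^2 - 4ac = D,
where reduced means |b| <= a <= c, with b >= 0 whenever |b| = a or a = c, and primitive means gcd(a, b, c) = 1.
Reduced forces 3a^2 <= |D| = 7940, so 1 <= a <= 51; b must have the parity of D, and c = (b^2 - D)/(4a) must be an integer >= a.
Enumerate a = 1..51, b in [-a, a]:
  a=1: (1, 0, 1985)  [1]
  a=2: (2, 2, 993)  [1]
  a=3: (3, -2, 662), (3, 2, 662)  [2]
  a=4: none
  a=5: (5, 0, 397)  [1]
  a=6: (6, -2, 331), (6, 2, 331)  [2]
  a=7..8: none
  a=9: (9, -4, 221), (9, 4, 221)  [2]
  a=10: (10, 10, 201)  [1]
  a=11..12: none
  a=13: (13, -4, 153), (13, 4, 153)  [2]
  a=14: none
  a=15: (15, -10, 134), (15, 10, 134)  [2]
  a=16: none
  a=17: (17, -4, 117), (17, 4, 117)  [2]
  a=18: (18, -14, 113), (18, 14, 113)  [2]
  a=19..22: none
  a=23: (23, -8, 87), (23, 8, 87)  [2]
  a=24..25: none
  a=26: (26, -22, 81), (26, 22, 81)  [2]
  a=27: (27, -22, 78), (27, 22, 78)  [2]
  a=28: none
  a=29: (29, -8, 69), (29, 8, 69)  [2]
  a=30: (30, -10, 67), (30, 10, 67)  [2]
  a=31..33: none
  a=34: (34, -30, 65), (34, 30, 65)  [2]
  a=35..38: none
  a=39: (39, -22, 54), (39, -4, 51), (39, 4, 51), (39, 22, 54)  [4]
  a=40..42: none
  a=43: (43, -12, 47), (43, 12, 47)  [2]
  a=44: none
  a=45: (45, -40, 53), (45, 40, 53)  [2]
  a=46: (46, -38, 51), (46, 38, 51)  [2]
  a=47..51: none
Total reduced forms: 1 + 1 + 2 + 1 + 2 + 2 + 1 + 2 + 2 + 2 + 2 + 2 + 2 + 2 + 2 + 2 + 2 + 4 + 2 + 2 + 2 = 40
h = 40

40


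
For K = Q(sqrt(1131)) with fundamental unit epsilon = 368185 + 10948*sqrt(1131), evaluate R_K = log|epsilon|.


epsilon = 368185 + 10948*sqrt(1131)
= 736370.0000
R = ln(736370.0000)
= 13.5095

13.5095


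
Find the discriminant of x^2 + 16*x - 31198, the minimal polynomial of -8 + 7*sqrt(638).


The element -8 + 7*sqrt(638) has minimal polynomial:
x^2 + 16*x - 31198
Discriminant = (16)^2 - 4*(-31198)
= 256 + 124792
= 125048

125048


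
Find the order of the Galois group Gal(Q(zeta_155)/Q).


|Gal(Q(zeta_155)/Q)| = phi(155)
= 120

120


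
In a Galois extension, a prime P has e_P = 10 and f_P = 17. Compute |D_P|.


|D_P| = e * f
= 10 * 17
= 170

170


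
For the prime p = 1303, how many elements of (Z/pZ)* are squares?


For prime p, the number of non-zero quadratic residues is (p-1)/2.
= (1303-1)/2
= 651

651


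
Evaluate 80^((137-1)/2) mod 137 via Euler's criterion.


p = 137 is prime and the exponent is (p-1)/2 = 68, so by Euler's criterion 80^68 = (80/137) = +1 or -1 mod 137.
Compute by square-and-multiply:
  68 = 64 + 4 (binary 1000100)
  Repeated squaring mod 137: 80^1 = 80, 80^2 = 98, 80^4 = 14, 80^8 = 59, 80^16 = 56, 80^32 = 122, 80^64 = 88
  80^68 = 80^64 * 80^4 = 88 * 14 mod 137
    88 * 14 = 1232 = 136 mod 137
  80^68 = 136 mod 137
Result 136 = p - 1 = -1 mod 137: 80 is a quadratic non-residue mod 137. As a residue in [0, p-1] the value is 136.
80^68 mod 137 = 136

136


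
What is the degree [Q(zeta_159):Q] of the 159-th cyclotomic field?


The degree equals Euler's totient phi(159).
159 = 3 * 53
phi(159) = 104

104


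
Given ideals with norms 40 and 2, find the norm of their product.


N(IJ) = N(I) * N(J)
= 40 * 2
= 80

80


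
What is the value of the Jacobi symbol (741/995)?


Compute (741/995) via quadratic reciprocity:
  reciprocity: (741/995) -> +(995/741)
  reduce: (254/741)
  pull out 2: (2/741) = -1  (since 741 mod 8 = 5)
  reciprocity: (127/741) -> +(741/127)
  reduce: (106/127)
  pull out 2: (2/127) = +1  (since 127 mod 8 = 7)
  reciprocity: (53/127) -> +(127/53)
  reduce: (21/53)
  reciprocity: (21/53) -> +(53/21)
  reduce: (11/21)
  reciprocity: (11/21) -> +(21/11)
  reduce: (10/11)
  pull out 2: (2/11) = -1  (since 11 mod 8 = 3)
  reciprocity: (5/11) -> +(11/5)
  reduce: (1/5)
  (1/5) = 1
Product of signs = 1

1


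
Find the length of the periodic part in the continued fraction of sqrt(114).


Run the CF algorithm for sqrt(114).
a_0 = floor(sqrt(114)) = 10; set m_0=0, q_0=1.
Recurrence: m' = q*a - m,  q' = (d - m'^2)/q,  a' = floor((a_0 + m')/q').
  step 1: m=10, q=14, a=1
  step 2: m=4, q=7, a=2
  step 3: m=10, q=2, a=10
  step 4: m=10, q=7, a=2
  step 5: m=4, q=14, a=1
  step 6: m=10, q=1, a=20
a_6 = 2*a_0 = 20, so the period closes here.
sqrt(114) = [10; 1, 2, 10, 2, 1, 20]
Period length = 6

6


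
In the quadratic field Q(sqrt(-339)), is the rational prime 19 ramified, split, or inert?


K = Q(sqrt(-339)). Since d mod 4 = 1, disc(K) = -339.
Check p | disc: -339 mod 19 = 3.
p does not divide disc. Compute Legendre symbol (d/p):
3^((19-1)/2) mod 19 = -1
(d/p) = -1, so p is inert: (p) stays prime with e=1, f=2, g=1.
Therefore p is inert.

inert


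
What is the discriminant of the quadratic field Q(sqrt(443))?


For K = Q(sqrt(d)) with d squarefree: disc(K) = d if d = 1 mod 4, and disc(K) = 4d if d = 2 or 3 mod 4.
Here d = 443, and d mod 4 = 3.
d = 3 mod 4, not 1 (O_K = Z[sqrt(d)]), so disc(K) = 4d = 4 * (443) = 1772

1772


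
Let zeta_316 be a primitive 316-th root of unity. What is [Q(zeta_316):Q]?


The degree equals Euler's totient phi(316).
316 = 2^2 * 79
phi(316) = 156

156


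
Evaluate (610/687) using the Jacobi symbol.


Compute (610/687) via quadratic reciprocity:
  pull out 2: (2/687) = +1  (since 687 mod 8 = 7)
  reciprocity: (305/687) -> +(687/305)
  reduce: (77/305)
  reciprocity: (77/305) -> +(305/77)
  reduce: (74/77)
  pull out 2: (2/77) = -1  (since 77 mod 8 = 5)
  reciprocity: (37/77) -> +(77/37)
  reduce: (3/37)
  reciprocity: (3/37) -> +(37/3)
  reduce: (1/3)
  (1/3) = 1
Product of signs = -1

-1


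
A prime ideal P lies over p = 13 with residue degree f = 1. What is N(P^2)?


N(P^a) = p^(a*f)
= 13^(2*1)
= 13^2
= 169

169


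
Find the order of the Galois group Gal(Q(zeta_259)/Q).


|Gal(Q(zeta_259)/Q)| = phi(259)
= 216

216


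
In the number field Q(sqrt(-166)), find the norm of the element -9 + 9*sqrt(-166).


N(a + b*sqrt(d)) = a^2 - d*b^2
= (-9)^2 - (-166)*(9)^2
= 81 + 13446
= 13527

13527


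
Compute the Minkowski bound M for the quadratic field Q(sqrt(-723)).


d = -723, d mod 4 = 1, so disc(K) = d = -723; |disc(K)| = 723
Imaginary quadratic field, so n = 2, s = r2 = 1, r1 = 0
M = (n!/n^n) * (4/pi)^s * sqrt(|disc(K)|) = (2!/2^2) * (4/pi)^1 * sqrt(723)
= 0.5 * 1.273240 * 26.888659
= 17.1179

17.1179


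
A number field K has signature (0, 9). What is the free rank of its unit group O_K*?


By Dirichlet's unit theorem:
rank = r1 + r2 - 1
= 0 + 9 - 1
= 8

8
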